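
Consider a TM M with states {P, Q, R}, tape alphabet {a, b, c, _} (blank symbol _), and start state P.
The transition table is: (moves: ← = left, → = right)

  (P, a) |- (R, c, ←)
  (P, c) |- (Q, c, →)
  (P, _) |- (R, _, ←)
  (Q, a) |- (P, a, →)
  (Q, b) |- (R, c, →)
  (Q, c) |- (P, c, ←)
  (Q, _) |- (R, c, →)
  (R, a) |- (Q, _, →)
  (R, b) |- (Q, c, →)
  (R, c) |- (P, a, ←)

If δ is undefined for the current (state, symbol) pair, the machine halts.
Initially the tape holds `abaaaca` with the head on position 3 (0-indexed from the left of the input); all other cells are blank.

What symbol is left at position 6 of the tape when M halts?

P | aba[a]aca__   read a → write c, move ←, go to R
R | ab[a]caca__   read a → write _, move →, go to Q
Q | ab_[c]aca__   read c → write c, move ←, go to P
P | ab[_]caca__   read _ → write _, move ←, go to R
R | a[b]_caca__   read b → write c, move →, go to Q
Q | ac[_]caca__   read _ → write c, move →, go to R
R | acc[c]aca__   read c → write a, move ←, go to P
P | ac[c]aaca__   read c → write c, move →, go to Q
Q | acc[a]aca__   read a → write a, move →, go to P
P | acca[a]ca__   read a → write c, move ←, go to R
R | acc[a]cca__   read a → write _, move →, go to Q
Q | acc_[c]ca__   read c → write c, move ←, go to P
P | acc[_]cca__   read _ → write _, move ←, go to R
R | ac[c]_cca__   read c → write a, move ←, go to P
P | a[c]a_cca__   read c → write c, move →, go to Q
Q | ac[a]_cca__   read a → write a, move →, go to P
P | aca[_]cca__   read _ → write _, move ←, go to R
R | ac[a]_cca__   read a → write _, move →, go to Q
Q | ac_[_]cca__   read _ → write c, move →, go to R
R | ac_c[c]ca__   read c → write a, move ←, go to P
P | ac_[c]aca__   read c → write c, move →, go to Q
Q | ac_c[a]ca__   read a → write a, move →, go to P
P | ac_ca[c]a__   read c → write c, move →, go to Q
Q | ac_cac[a]__   read a → write a, move →, go to P
P | ac_caca[_]_   read _ → write _, move ←, go to R
R | ac_cac[a]__   read a → write _, move →, go to Q
Q | ac_cac_[_]_   read _ → write c, move →, go to R
R | ac_cac_c[_]
Cell 6 holds _ when M halts.

_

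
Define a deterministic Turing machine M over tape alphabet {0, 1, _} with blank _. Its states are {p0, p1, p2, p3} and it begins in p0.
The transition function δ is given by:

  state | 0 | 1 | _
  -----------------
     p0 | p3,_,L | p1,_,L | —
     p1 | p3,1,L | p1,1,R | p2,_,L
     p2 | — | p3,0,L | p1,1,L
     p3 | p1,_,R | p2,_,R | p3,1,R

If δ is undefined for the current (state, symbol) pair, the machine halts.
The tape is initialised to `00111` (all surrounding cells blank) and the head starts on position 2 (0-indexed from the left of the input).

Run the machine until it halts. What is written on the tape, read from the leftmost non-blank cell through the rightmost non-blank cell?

0_11

p0 | 00[1]11   read 1 → write _, move L, go to p1
p1 | 0[0]_11   read 0 → write 1, move L, go to p3
p3 | [0]1_11   read 0 → write _, move R, go to p1
p1 | _[1]_11   read 1 → write 1, move R, go to p1
p1 | _1[_]11   read _ → write _, move L, go to p2
p2 | _[1]_11   read 1 → write 0, move L, go to p3
p3 | [_]0_11   read _ → write 1, move R, go to p3
p3 | 1[0]_11   read 0 → write _, move R, go to p1
p1 | 1_[_]11   read _ → write _, move L, go to p2
p2 | 1[_]_11   read _ → write 1, move L, go to p1
p1 | [1]1_11   read 1 → write 1, move R, go to p1
p1 | 1[1]_11   read 1 → write 1, move R, go to p1
p1 | 11[_]11   read _ → write _, move L, go to p2
p2 | 1[1]_11   read 1 → write 0, move L, go to p3
p3 | [1]0_11   read 1 → write _, move R, go to p2
p2 | _[0]_11
The non-blank tape span at halt is 0_11.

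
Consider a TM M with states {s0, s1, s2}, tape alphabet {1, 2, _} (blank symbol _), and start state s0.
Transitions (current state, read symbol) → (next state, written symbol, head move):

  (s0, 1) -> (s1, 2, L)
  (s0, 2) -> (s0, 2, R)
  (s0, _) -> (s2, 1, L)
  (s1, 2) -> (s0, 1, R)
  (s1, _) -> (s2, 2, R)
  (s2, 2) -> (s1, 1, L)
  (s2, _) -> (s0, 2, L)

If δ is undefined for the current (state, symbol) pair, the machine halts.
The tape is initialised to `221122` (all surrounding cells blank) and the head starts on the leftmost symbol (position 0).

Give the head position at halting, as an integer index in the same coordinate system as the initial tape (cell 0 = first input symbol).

4

state=s0 head=0 tape=[2]21122_   (s0,2)→(s0,2,R)
state=s0 head=1 tape=2[2]1122_   (s0,2)→(s0,2,R)
state=s0 head=2 tape=22[1]122_   (s0,1)→(s1,2,L)
state=s1 head=1 tape=2[2]2122_   (s1,2)→(s0,1,R)
state=s0 head=2 tape=21[2]122_   (s0,2)→(s0,2,R)
state=s0 head=3 tape=212[1]22_   (s0,1)→(s1,2,L)
state=s1 head=2 tape=21[2]222_   (s1,2)→(s0,1,R)
state=s0 head=3 tape=211[2]22_   (s0,2)→(s0,2,R)
state=s0 head=4 tape=2112[2]2_   (s0,2)→(s0,2,R)
state=s0 head=5 tape=21122[2]_   (s0,2)→(s0,2,R)
state=s0 head=6 tape=211222[_]   (s0,_)→(s2,1,L)
state=s2 head=5 tape=21122[2]1   (s2,2)→(s1,1,L)
state=s1 head=4 tape=2112[2]11   (s1,2)→(s0,1,R)
state=s0 head=5 tape=21121[1]1   (s0,1)→(s1,2,L)
state=s1 head=4 tape=2112[1]21
At halt the head is at cell 4.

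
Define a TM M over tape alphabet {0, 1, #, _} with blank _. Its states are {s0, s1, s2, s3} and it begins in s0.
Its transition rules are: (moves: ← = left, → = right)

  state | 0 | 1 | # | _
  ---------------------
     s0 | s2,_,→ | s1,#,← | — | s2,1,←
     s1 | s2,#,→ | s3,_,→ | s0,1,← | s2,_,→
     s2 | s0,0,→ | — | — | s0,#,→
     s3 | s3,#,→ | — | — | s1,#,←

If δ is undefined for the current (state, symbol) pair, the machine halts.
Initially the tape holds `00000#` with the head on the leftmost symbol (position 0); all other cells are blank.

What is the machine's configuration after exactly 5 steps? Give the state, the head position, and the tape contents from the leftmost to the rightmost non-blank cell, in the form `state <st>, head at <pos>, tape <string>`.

state=s0 head=0 tape=[0]0000#   (s0,0)→(s2,_,→)
state=s2 head=1 tape=_[0]000#   (s2,0)→(s0,0,→)
state=s0 head=2 tape=_0[0]00#   (s0,0)→(s2,_,→)
state=s2 head=3 tape=_0_[0]0#   (s2,0)→(s0,0,→)
state=s0 head=4 tape=_0_0[0]#   (s0,0)→(s2,_,→)
state=s2 head=5 tape=_0_0_[#]
After 5 steps: state s2, head at 5, tape 0_0_#.

state s2, head at 5, tape 0_0_#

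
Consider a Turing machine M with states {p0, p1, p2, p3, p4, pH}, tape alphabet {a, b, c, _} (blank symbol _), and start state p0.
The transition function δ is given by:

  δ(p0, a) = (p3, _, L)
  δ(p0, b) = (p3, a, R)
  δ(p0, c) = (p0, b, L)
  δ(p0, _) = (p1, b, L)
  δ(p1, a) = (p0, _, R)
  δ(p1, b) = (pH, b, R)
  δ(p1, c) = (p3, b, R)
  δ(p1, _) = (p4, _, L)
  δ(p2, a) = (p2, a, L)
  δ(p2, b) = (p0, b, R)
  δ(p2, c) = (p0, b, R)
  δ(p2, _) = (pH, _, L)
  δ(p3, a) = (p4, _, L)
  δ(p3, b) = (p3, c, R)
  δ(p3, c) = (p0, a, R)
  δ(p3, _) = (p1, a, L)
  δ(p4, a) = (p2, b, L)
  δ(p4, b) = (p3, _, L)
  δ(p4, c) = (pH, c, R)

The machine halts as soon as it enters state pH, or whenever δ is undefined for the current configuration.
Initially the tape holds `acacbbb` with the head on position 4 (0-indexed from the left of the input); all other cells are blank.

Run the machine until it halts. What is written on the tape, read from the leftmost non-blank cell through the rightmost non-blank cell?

acaba_a

p0 | acac[b]bb_   read b → write a, move R, go to p3
p3 | acaca[b]b_   read b → write c, move R, go to p3
p3 | acacac[b]_   read b → write c, move R, go to p3
p3 | acacacc[_]   read _ → write a, move L, go to p1
p1 | acacac[c]a   read c → write b, move R, go to p3
p3 | acacacb[a]   read a → write _, move L, go to p4
p4 | acacac[b]_   read b → write _, move L, go to p3
p3 | acaca[c]__   read c → write a, move R, go to p0
p0 | acacaa[_]_   read _ → write b, move L, go to p1
p1 | acaca[a]b_   read a → write _, move R, go to p0
p0 | acaca_[b]_   read b → write a, move R, go to p3
p3 | acaca_a[_]   read _ → write a, move L, go to p1
p1 | acaca_[a]a   read a → write _, move R, go to p0
p0 | acaca__[a]   read a → write _, move L, go to p3
p3 | acaca_[_]_   read _ → write a, move L, go to p1
p1 | acaca[_]a_   read _ → write _, move L, go to p4
p4 | acac[a]_a_   read a → write b, move L, go to p2
p2 | aca[c]b_a_   read c → write b, move R, go to p0
p0 | acab[b]_a_   read b → write a, move R, go to p3
p3 | acaba[_]a_   read _ → write a, move L, go to p1
p1 | acab[a]aa_   read a → write _, move R, go to p0
p0 | acab_[a]a_   read a → write _, move L, go to p3
p3 | acab[_]_a_   read _ → write a, move L, go to p1
p1 | aca[b]a_a_   read b → write b, move R, go to pH
pH | acab[a]_a_
The non-blank tape span at halt is acaba_a.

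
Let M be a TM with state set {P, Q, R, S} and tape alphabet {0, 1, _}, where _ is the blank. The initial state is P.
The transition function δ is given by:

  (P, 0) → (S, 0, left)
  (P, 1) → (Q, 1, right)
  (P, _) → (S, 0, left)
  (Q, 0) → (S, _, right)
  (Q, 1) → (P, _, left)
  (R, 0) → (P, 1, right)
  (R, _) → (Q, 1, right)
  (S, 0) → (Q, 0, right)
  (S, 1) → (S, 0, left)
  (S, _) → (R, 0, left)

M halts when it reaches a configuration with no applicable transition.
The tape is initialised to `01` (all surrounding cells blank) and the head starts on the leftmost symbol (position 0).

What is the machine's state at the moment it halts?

R

P | __[0]1   read 0 → write 0, move left, go to S
S | _[_]01   read _ → write 0, move left, go to R
R | [_]001   read _ → write 1, move right, go to Q
Q | 1[0]01   read 0 → write _, move right, go to S
S | 1_[0]1   read 0 → write 0, move right, go to Q
Q | 1_0[1]   read 1 → write _, move left, go to P
P | 1_[0]_   read 0 → write 0, move left, go to S
S | 1[_]0_   read _ → write 0, move left, go to R
R | [1]00_
No transition is defined for (R, 1); M halts in state R.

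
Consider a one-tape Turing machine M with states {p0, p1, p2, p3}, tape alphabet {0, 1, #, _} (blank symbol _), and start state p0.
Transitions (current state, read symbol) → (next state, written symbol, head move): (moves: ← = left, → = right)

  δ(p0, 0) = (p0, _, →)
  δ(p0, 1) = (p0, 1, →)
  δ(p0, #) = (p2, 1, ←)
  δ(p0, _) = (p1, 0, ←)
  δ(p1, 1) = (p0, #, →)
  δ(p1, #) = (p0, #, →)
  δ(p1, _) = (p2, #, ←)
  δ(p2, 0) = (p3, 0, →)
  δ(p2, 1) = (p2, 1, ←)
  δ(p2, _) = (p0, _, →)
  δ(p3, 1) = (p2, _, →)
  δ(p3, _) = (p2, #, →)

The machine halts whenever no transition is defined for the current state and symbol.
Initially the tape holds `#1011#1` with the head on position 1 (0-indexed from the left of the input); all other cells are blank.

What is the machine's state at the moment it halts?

p0 | #[1]011#1__   read 1 → write 1, move →, go to p0
p0 | #1[0]11#1__   read 0 → write _, move →, go to p0
p0 | #1_[1]1#1__   read 1 → write 1, move →, go to p0
p0 | #1_1[1]#1__   read 1 → write 1, move →, go to p0
p0 | #1_11[#]1__   read # → write 1, move ←, go to p2
p2 | #1_1[1]11__   read 1 → write 1, move ←, go to p2
p2 | #1_[1]111__   read 1 → write 1, move ←, go to p2
p2 | #1[_]1111__   read _ → write _, move →, go to p0
p0 | #1_[1]111__   read 1 → write 1, move →, go to p0
p0 | #1_1[1]11__   read 1 → write 1, move →, go to p0
p0 | #1_11[1]1__   read 1 → write 1, move →, go to p0
p0 | #1_111[1]__   read 1 → write 1, move →, go to p0
p0 | #1_1111[_]_   read _ → write 0, move ←, go to p1
p1 | #1_111[1]0_   read 1 → write #, move →, go to p0
p0 | #1_111#[0]_   read 0 → write _, move →, go to p0
p0 | #1_111#_[_]   read _ → write 0, move ←, go to p1
p1 | #1_111#[_]0   read _ → write #, move ←, go to p2
p2 | #1_111[#]#0
No transition is defined for (p2, #); M halts in state p2.

p2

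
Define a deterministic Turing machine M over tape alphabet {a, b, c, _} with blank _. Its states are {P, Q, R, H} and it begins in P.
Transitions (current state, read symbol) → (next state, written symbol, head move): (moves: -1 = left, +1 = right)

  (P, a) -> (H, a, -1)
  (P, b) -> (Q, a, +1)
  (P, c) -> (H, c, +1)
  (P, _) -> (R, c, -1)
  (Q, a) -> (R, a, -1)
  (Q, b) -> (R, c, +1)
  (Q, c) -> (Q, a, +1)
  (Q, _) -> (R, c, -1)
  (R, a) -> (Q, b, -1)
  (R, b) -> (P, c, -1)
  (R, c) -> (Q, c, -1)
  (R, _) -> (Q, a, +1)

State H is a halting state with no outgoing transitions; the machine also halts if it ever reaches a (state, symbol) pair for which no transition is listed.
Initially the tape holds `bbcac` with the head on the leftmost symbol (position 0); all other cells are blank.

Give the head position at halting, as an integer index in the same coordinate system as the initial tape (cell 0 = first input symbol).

P | __[b]bcac   read b → write a, move +1, go to Q
Q | __a[b]cac   read b → write c, move +1, go to R
R | __ac[c]ac   read c → write c, move -1, go to Q
Q | __a[c]cac   read c → write a, move +1, go to Q
Q | __aa[c]ac   read c → write a, move +1, go to Q
Q | __aaa[a]c   read a → write a, move -1, go to R
R | __aa[a]ac   read a → write b, move -1, go to Q
Q | __a[a]bac   read a → write a, move -1, go to R
R | __[a]abac   read a → write b, move -1, go to Q
Q | _[_]babac   read _ → write c, move -1, go to R
R | [_]cbabac   read _ → write a, move +1, go to Q
Q | a[c]babac   read c → write a, move +1, go to Q
Q | aa[b]abac   read b → write c, move +1, go to R
R | aac[a]bac   read a → write b, move -1, go to Q
Q | aa[c]bbac   read c → write a, move +1, go to Q
Q | aaa[b]bac   read b → write c, move +1, go to R
R | aaac[b]ac   read b → write c, move -1, go to P
P | aaa[c]cac   read c → write c, move +1, go to H
H | aaac[c]ac
At halt the head is at cell 2.

2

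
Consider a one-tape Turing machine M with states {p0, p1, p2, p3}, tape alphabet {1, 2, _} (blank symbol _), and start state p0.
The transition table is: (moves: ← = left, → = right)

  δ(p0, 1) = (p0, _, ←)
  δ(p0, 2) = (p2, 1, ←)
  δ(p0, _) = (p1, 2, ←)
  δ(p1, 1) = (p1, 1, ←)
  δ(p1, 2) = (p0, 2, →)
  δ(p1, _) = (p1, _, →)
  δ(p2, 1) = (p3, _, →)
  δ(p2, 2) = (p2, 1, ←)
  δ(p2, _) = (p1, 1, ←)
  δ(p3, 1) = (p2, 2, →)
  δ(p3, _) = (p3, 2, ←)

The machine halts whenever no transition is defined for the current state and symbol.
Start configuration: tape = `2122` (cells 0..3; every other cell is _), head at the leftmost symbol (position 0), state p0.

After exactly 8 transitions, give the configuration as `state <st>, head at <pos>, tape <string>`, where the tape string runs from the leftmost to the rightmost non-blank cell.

state=p0 head=0 tape=__[2]122   (p0,2)→(p2,1,←)
state=p2 head=-1 tape=_[_]1122   (p2,_)→(p1,1,←)
state=p1 head=-2 tape=[_]11122   (p1,_)→(p1,_,→)
state=p1 head=-1 tape=_[1]1122   (p1,1)→(p1,1,←)
state=p1 head=-2 tape=[_]11122   (p1,_)→(p1,_,→)
state=p1 head=-1 tape=_[1]1122   (p1,1)→(p1,1,←)
state=p1 head=-2 tape=[_]11122   (p1,_)→(p1,_,→)
state=p1 head=-1 tape=_[1]1122   (p1,1)→(p1,1,←)
state=p1 head=-2 tape=[_]11122
After 8 steps: state p1, head at -2, tape 11122.

state p1, head at -2, tape 11122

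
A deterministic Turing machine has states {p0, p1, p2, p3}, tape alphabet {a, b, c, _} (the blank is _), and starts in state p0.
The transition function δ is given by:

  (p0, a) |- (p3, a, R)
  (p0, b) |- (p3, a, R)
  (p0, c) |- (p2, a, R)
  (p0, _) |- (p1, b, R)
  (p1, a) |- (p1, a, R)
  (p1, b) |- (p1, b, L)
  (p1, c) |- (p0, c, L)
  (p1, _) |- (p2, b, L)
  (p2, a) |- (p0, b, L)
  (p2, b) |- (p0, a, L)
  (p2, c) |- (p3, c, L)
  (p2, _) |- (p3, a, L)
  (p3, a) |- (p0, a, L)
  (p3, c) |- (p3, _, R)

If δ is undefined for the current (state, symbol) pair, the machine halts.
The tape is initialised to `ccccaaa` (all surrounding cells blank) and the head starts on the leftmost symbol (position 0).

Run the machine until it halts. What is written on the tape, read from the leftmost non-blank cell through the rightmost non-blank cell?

p0 | _[c]cccaaa_   read c → write a, move R, go to p2
p2 | _a[c]ccaaa_   read c → write c, move L, go to p3
p3 | _[a]cccaaa_   read a → write a, move L, go to p0
p0 | [_]acccaaa_   read _ → write b, move R, go to p1
p1 | b[a]cccaaa_   read a → write a, move R, go to p1
p1 | ba[c]ccaaa_   read c → write c, move L, go to p0
p0 | b[a]cccaaa_   read a → write a, move R, go to p3
p3 | ba[c]ccaaa_   read c → write _, move R, go to p3
p3 | ba_[c]caaa_   read c → write _, move R, go to p3
p3 | ba__[c]aaa_   read c → write _, move R, go to p3
p3 | ba___[a]aa_   read a → write a, move L, go to p0
p0 | ba__[_]aaa_   read _ → write b, move R, go to p1
p1 | ba__b[a]aa_   read a → write a, move R, go to p1
p1 | ba__ba[a]a_   read a → write a, move R, go to p1
p1 | ba__baa[a]_   read a → write a, move R, go to p1
p1 | ba__baaa[_]   read _ → write b, move L, go to p2
p2 | ba__baa[a]b   read a → write b, move L, go to p0
p0 | ba__ba[a]bb   read a → write a, move R, go to p3
p3 | ba__baa[b]b
The non-blank tape span at halt is ba__baabb.

ba__baabb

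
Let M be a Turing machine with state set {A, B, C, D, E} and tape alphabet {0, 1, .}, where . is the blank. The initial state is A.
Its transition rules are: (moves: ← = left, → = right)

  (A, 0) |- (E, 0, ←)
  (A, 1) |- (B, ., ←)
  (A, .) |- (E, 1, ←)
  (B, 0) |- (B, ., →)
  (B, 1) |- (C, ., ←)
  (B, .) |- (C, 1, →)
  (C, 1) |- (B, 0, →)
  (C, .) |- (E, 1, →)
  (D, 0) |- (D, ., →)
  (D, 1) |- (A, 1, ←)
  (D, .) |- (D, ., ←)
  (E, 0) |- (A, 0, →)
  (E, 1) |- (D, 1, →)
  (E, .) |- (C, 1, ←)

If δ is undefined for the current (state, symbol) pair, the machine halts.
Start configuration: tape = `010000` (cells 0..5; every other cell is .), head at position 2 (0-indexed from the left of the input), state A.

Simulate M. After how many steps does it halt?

A | ...01[0]000.   read 0 → write 0, move ←, go to E
E | ...0[1]0000.   read 1 → write 1, move →, go to D
D | ...01[0]000.   read 0 → write ., move →, go to D
D | ...01.[0]00.   read 0 → write ., move →, go to D
D | ...01..[0]0.   read 0 → write ., move →, go to D
D | ...01...[0].   read 0 → write ., move →, go to D
D | ...01....[.]   read . → write ., move ←, go to D
D | ...01...[.].   read . → write ., move ←, go to D
D | ...01..[.]..   read . → write ., move ←, go to D
D | ...01.[.]...   read . → write ., move ←, go to D
D | ...01[.]....   read . → write ., move ←, go to D
D | ...0[1].....   read 1 → write 1, move ←, go to A
A | ...[0]1.....   read 0 → write 0, move ←, go to E
E | ..[.]01.....   read . → write 1, move ←, go to C
C | .[.]101.....   read . → write 1, move →, go to E
E | .1[1]01.....   read 1 → write 1, move →, go to D
D | .11[0]1.....   read 0 → write ., move →, go to D
D | .11.[1].....   read 1 → write 1, move ←, go to A
A | .11[.]1.....   read . → write 1, move ←, go to E
E | .1[1]11.....   read 1 → write 1, move →, go to D
D | .11[1]1.....   read 1 → write 1, move ←, go to A
A | .1[1]11.....   read 1 → write ., move ←, go to B
B | .[1].11.....   read 1 → write ., move ←, go to C
C | [.]..11.....   read . → write 1, move →, go to E
E | 1[.].11.....   read . → write 1, move ←, go to C
C | [1]1.11.....   read 1 → write 0, move →, go to B
B | 0[1].11.....   read 1 → write ., move ←, go to C
C | [0]..11.....
M halts after 27 transitions.

27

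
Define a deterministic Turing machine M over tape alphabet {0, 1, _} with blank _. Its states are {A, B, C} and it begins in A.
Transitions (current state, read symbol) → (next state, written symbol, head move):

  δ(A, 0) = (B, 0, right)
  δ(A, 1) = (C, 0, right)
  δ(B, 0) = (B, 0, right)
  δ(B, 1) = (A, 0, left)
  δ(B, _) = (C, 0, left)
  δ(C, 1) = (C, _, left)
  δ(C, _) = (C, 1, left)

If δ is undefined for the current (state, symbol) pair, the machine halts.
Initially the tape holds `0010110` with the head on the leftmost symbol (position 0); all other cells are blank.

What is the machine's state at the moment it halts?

C

A | [0]010110_   read 0 → write 0, move right, go to B
B | 0[0]10110_   read 0 → write 0, move right, go to B
B | 00[1]0110_   read 1 → write 0, move left, go to A
A | 0[0]00110_   read 0 → write 0, move right, go to B
B | 00[0]0110_   read 0 → write 0, move right, go to B
B | 000[0]110_   read 0 → write 0, move right, go to B
B | 0000[1]10_   read 1 → write 0, move left, go to A
A | 000[0]010_   read 0 → write 0, move right, go to B
B | 0000[0]10_   read 0 → write 0, move right, go to B
B | 00000[1]0_   read 1 → write 0, move left, go to A
A | 0000[0]00_   read 0 → write 0, move right, go to B
B | 00000[0]0_   read 0 → write 0, move right, go to B
B | 000000[0]_   read 0 → write 0, move right, go to B
B | 0000000[_]   read _ → write 0, move left, go to C
C | 000000[0]0
No transition is defined for (C, 0); M halts in state C.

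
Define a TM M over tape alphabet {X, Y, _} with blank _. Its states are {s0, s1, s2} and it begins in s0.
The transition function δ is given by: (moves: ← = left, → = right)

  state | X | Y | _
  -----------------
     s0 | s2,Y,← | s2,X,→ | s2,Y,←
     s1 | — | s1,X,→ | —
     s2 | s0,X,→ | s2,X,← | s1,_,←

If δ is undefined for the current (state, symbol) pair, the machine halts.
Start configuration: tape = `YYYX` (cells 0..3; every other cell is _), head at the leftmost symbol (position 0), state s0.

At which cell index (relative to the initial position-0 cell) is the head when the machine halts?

state=s0 head=0 tape=[Y]YYX__   (s0,Y)→(s2,X,→)
state=s2 head=1 tape=X[Y]YX__   (s2,Y)→(s2,X,←)
state=s2 head=0 tape=[X]XYX__   (s2,X)→(s0,X,→)
state=s0 head=1 tape=X[X]YX__   (s0,X)→(s2,Y,←)
state=s2 head=0 tape=[X]YYX__   (s2,X)→(s0,X,→)
state=s0 head=1 tape=X[Y]YX__   (s0,Y)→(s2,X,→)
state=s2 head=2 tape=XX[Y]X__   (s2,Y)→(s2,X,←)
state=s2 head=1 tape=X[X]XX__   (s2,X)→(s0,X,→)
state=s0 head=2 tape=XX[X]X__   (s0,X)→(s2,Y,←)
state=s2 head=1 tape=X[X]YX__   (s2,X)→(s0,X,→)
state=s0 head=2 tape=XX[Y]X__   (s0,Y)→(s2,X,→)
state=s2 head=3 tape=XXX[X]__   (s2,X)→(s0,X,→)
state=s0 head=4 tape=XXXX[_]_   (s0,_)→(s2,Y,←)
state=s2 head=3 tape=XXX[X]Y_   (s2,X)→(s0,X,→)
state=s0 head=4 tape=XXXX[Y]_   (s0,Y)→(s2,X,→)
state=s2 head=5 tape=XXXXX[_]   (s2,_)→(s1,_,←)
state=s1 head=4 tape=XXXX[X]_
At halt the head is at cell 4.

4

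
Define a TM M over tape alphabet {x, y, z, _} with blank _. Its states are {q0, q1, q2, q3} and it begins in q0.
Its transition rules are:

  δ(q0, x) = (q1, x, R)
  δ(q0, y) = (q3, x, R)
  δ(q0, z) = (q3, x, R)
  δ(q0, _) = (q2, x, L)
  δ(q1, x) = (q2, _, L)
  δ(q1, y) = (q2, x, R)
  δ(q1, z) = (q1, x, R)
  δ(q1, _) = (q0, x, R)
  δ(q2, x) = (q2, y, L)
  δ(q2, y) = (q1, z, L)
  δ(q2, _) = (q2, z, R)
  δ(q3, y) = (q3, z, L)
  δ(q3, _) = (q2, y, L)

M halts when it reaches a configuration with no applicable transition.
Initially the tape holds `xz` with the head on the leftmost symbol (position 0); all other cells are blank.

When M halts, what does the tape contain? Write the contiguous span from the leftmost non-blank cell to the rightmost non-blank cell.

q0 | __[x]z__   read x → write x, move R, go to q1
q1 | __x[z]__   read z → write x, move R, go to q1
q1 | __xx[_]_   read _ → write x, move R, go to q0
q0 | __xxx[_]   read _ → write x, move L, go to q2
q2 | __xx[x]x   read x → write y, move L, go to q2
q2 | __x[x]yx   read x → write y, move L, go to q2
q2 | __[x]yyx   read x → write y, move L, go to q2
q2 | _[_]yyyx   read _ → write z, move R, go to q2
q2 | _z[y]yyx   read y → write z, move L, go to q1
q1 | _[z]zyyx   read z → write x, move R, go to q1
q1 | _x[z]yyx   read z → write x, move R, go to q1
q1 | _xx[y]yx   read y → write x, move R, go to q2
q2 | _xxx[y]x   read y → write z, move L, go to q1
q1 | _xx[x]zx   read x → write _, move L, go to q2
q2 | _x[x]_zx   read x → write y, move L, go to q2
q2 | _[x]y_zx   read x → write y, move L, go to q2
q2 | [_]yy_zx   read _ → write z, move R, go to q2
q2 | z[y]y_zx   read y → write z, move L, go to q1
q1 | [z]zy_zx   read z → write x, move R, go to q1
q1 | x[z]y_zx   read z → write x, move R, go to q1
q1 | xx[y]_zx   read y → write x, move R, go to q2
q2 | xxx[_]zx   read _ → write z, move R, go to q2
q2 | xxxz[z]x
The non-blank tape span at halt is xxxzzx.

xxxzzx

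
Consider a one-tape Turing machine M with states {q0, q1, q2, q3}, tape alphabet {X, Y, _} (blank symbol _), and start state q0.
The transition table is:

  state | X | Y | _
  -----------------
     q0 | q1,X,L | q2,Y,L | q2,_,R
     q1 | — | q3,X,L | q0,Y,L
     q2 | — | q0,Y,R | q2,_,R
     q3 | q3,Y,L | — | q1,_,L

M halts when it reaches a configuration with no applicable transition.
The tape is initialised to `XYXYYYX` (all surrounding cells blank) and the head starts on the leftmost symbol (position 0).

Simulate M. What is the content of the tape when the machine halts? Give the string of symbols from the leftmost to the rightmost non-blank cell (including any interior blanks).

Y_XXYXYYYX

q0 | ____[X]YXYYYX   read X → write X, move L, go to q1
q1 | ___[_]XYXYYYX   read _ → write Y, move L, go to q0
q0 | __[_]YXYXYYYX   read _ → write _, move R, go to q2
q2 | ___[Y]XYXYYYX   read Y → write Y, move R, go to q0
q0 | ___Y[X]YXYYYX   read X → write X, move L, go to q1
q1 | ___[Y]XYXYYYX   read Y → write X, move L, go to q3
q3 | __[_]XXYXYYYX   read _ → write _, move L, go to q1
q1 | _[_]_XXYXYYYX   read _ → write Y, move L, go to q0
q0 | [_]Y_XXYXYYYX   read _ → write _, move R, go to q2
q2 | _[Y]_XXYXYYYX   read Y → write Y, move R, go to q0
q0 | _Y[_]XXYXYYYX   read _ → write _, move R, go to q2
q2 | _Y_[X]XYXYYYX
The non-blank tape span at halt is Y_XXYXYYYX.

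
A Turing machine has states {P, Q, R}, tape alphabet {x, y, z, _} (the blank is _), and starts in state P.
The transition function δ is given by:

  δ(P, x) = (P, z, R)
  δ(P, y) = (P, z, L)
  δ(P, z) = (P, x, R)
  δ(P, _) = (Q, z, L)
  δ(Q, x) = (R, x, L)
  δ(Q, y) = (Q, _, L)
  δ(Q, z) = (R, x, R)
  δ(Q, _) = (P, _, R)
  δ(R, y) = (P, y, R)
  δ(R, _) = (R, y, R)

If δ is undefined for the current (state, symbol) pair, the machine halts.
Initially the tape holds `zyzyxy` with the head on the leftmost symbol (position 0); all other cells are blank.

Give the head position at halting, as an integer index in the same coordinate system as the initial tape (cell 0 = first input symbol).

P | [z]yzyxy_   read z → write x, move R, go to P
P | x[y]zyxy_   read y → write z, move L, go to P
P | [x]zzyxy_   read x → write z, move R, go to P
P | z[z]zyxy_   read z → write x, move R, go to P
P | zx[z]yxy_   read z → write x, move R, go to P
P | zxx[y]xy_   read y → write z, move L, go to P
P | zx[x]zxy_   read x → write z, move R, go to P
P | zxz[z]xy_   read z → write x, move R, go to P
P | zxzx[x]y_   read x → write z, move R, go to P
P | zxzxz[y]_   read y → write z, move L, go to P
P | zxzx[z]z_   read z → write x, move R, go to P
P | zxzxx[z]_   read z → write x, move R, go to P
P | zxzxxx[_]   read _ → write z, move L, go to Q
Q | zxzxx[x]z   read x → write x, move L, go to R
R | zxzx[x]xz
At halt the head is at cell 4.

4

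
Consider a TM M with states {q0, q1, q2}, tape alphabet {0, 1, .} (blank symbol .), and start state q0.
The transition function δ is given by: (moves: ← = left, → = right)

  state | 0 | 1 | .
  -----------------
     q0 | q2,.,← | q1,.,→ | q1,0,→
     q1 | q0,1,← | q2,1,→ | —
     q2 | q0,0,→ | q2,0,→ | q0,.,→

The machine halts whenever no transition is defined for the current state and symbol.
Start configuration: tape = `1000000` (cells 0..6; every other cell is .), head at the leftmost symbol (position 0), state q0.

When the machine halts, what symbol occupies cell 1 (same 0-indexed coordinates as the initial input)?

1

q0 | [1]000000.   read 1 → write ., move →, go to q1
q1 | .[0]00000.   read 0 → write 1, move ←, go to q0
q0 | [.]100000.   read . → write 0, move →, go to q1
q1 | 0[1]00000.   read 1 → write 1, move →, go to q2
q2 | 01[0]0000.   read 0 → write 0, move →, go to q0
q0 | 010[0]000.   read 0 → write ., move ←, go to q2
q2 | 01[0].000.   read 0 → write 0, move →, go to q0
q0 | 010[.]000.   read . → write 0, move →, go to q1
q1 | 0100[0]00.   read 0 → write 1, move ←, go to q0
q0 | 010[0]100.   read 0 → write ., move ←, go to q2
q2 | 01[0].100.   read 0 → write 0, move →, go to q0
q0 | 010[.]100.   read . → write 0, move →, go to q1
q1 | 0100[1]00.   read 1 → write 1, move →, go to q2
q2 | 01001[0]0.   read 0 → write 0, move →, go to q0
q0 | 010010[0].   read 0 → write ., move ←, go to q2
q2 | 01001[0]..   read 0 → write 0, move →, go to q0
q0 | 010010[.].   read . → write 0, move →, go to q1
q1 | 0100100[.]
Cell 1 holds 1 when M halts.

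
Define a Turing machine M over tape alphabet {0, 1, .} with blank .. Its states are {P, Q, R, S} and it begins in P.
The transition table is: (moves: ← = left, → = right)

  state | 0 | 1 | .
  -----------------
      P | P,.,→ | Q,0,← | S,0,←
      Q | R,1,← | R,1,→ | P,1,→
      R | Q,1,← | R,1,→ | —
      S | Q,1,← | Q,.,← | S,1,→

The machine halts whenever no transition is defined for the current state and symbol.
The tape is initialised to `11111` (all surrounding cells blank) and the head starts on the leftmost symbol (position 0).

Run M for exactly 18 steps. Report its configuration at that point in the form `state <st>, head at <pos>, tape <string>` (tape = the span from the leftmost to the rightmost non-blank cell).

state Q, head at 4, tape 1111111

state=P head=0 tape=.[1]1111.   (P,1)→(Q,0,←)
state=Q head=-1 tape=[.]01111.   (Q,.)→(P,1,→)
state=P head=0 tape=1[0]1111.   (P,0)→(P,.,→)
state=P head=1 tape=1.[1]111.   (P,1)→(Q,0,←)
state=Q head=0 tape=1[.]0111.   (Q,.)→(P,1,→)
state=P head=1 tape=11[0]111.   (P,0)→(P,.,→)
state=P head=2 tape=11.[1]11.   (P,1)→(Q,0,←)
state=Q head=1 tape=11[.]011.   (Q,.)→(P,1,→)
state=P head=2 tape=111[0]11.   (P,0)→(P,.,→)
state=P head=3 tape=111.[1]1.   (P,1)→(Q,0,←)
state=Q head=2 tape=111[.]01.   (Q,.)→(P,1,→)
state=P head=3 tape=1111[0]1.   (P,0)→(P,.,→)
state=P head=4 tape=1111.[1].   (P,1)→(Q,0,←)
state=Q head=3 tape=1111[.]0.   (Q,.)→(P,1,→)
state=P head=4 tape=11111[0].   (P,0)→(P,.,→)
state=P head=5 tape=11111.[.]   (P,.)→(S,0,←)
state=S head=4 tape=11111[.]0   (S,.)→(S,1,→)
state=S head=5 tape=111111[0]   (S,0)→(Q,1,←)
state=Q head=4 tape=11111[1]1
After 18 steps: state Q, head at 4, tape 1111111.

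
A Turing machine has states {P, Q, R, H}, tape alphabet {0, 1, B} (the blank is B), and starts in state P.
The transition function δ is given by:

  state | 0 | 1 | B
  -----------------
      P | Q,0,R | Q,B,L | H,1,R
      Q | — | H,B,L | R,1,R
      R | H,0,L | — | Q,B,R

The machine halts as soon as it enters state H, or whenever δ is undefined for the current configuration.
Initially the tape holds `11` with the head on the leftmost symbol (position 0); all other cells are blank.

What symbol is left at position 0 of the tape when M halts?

B

state=P head=0 tape=B[1]1   (P,1)→(Q,B,L)
state=Q head=-1 tape=[B]B1   (Q,B)→(R,1,R)
state=R head=0 tape=1[B]1   (R,B)→(Q,B,R)
state=Q head=1 tape=1B[1]   (Q,1)→(H,B,L)
state=H head=0 tape=1[B]B
Cell 0 holds B when M halts.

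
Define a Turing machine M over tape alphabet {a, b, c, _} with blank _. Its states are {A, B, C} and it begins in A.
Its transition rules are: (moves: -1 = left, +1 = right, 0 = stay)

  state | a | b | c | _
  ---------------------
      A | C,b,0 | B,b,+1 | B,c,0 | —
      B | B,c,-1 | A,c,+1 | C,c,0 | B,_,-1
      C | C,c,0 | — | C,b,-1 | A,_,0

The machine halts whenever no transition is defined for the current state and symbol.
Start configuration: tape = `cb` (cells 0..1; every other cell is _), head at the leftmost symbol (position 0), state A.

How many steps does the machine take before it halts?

4

A | _[c]b   read c → write c, move 0, go to B
B | _[c]b   read c → write c, move 0, go to C
C | _[c]b   read c → write b, move -1, go to C
C | [_]bb   read _ → write _, move 0, go to A
A | [_]bb
M halts after 4 transitions.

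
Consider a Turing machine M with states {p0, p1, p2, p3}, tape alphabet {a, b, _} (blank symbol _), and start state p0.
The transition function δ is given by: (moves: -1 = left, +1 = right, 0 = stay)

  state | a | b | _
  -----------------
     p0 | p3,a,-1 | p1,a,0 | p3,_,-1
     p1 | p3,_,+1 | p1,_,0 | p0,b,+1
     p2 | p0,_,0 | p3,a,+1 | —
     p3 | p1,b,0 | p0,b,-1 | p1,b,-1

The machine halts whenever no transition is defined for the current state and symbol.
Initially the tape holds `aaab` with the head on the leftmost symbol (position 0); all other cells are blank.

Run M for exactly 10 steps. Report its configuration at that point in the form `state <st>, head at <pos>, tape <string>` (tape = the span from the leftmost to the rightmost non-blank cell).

state=p0 head=0 tape=__[a]aab   (p0,a)→(p3,a,-1)
state=p3 head=-1 tape=_[_]aaab   (p3,_)→(p1,b,-1)
state=p1 head=-2 tape=[_]baaab   (p1,_)→(p0,b,+1)
state=p0 head=-1 tape=b[b]aaab   (p0,b)→(p1,a,0)
state=p1 head=-1 tape=b[a]aaab   (p1,a)→(p3,_,+1)
state=p3 head=0 tape=b_[a]aab   (p3,a)→(p1,b,0)
state=p1 head=0 tape=b_[b]aab   (p1,b)→(p1,_,0)
state=p1 head=0 tape=b_[_]aab   (p1,_)→(p0,b,+1)
state=p0 head=1 tape=b_b[a]ab   (p0,a)→(p3,a,-1)
state=p3 head=0 tape=b_[b]aab   (p3,b)→(p0,b,-1)
state=p0 head=-1 tape=b[_]baab
After 10 steps: state p0, head at -1, tape b_baab.

state p0, head at -1, tape b_baab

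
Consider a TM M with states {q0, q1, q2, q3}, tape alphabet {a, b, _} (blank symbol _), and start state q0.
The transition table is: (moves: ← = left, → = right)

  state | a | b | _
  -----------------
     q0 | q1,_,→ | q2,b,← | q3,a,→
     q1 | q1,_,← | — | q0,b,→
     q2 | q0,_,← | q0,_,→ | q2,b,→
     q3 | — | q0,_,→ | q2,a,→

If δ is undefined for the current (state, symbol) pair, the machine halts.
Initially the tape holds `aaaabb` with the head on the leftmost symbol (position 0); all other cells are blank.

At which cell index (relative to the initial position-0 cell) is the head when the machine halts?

q0 | [a]aaabb   read a → write _, move →, go to q1
q1 | _[a]aabb   read a → write _, move ←, go to q1
q1 | [_]_aabb   read _ → write b, move →, go to q0
q0 | b[_]aabb   read _ → write a, move →, go to q3
q3 | ba[a]abb
At halt the head is at cell 2.

2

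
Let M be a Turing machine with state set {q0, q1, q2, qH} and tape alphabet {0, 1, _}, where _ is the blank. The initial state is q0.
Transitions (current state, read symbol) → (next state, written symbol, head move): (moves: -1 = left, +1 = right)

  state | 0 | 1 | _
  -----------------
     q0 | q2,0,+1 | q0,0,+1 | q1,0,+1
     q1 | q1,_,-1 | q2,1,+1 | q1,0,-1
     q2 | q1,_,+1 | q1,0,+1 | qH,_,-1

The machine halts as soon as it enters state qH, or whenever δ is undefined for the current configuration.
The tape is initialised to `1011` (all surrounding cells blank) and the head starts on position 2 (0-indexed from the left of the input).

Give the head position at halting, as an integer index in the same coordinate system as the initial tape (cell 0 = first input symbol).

0

state=q0 head=2 tape=10[1]1__   (q0,1)→(q0,0,+1)
state=q0 head=3 tape=100[1]__   (q0,1)→(q0,0,+1)
state=q0 head=4 tape=1000[_]_   (q0,_)→(q1,0,+1)
state=q1 head=5 tape=10000[_]   (q1,_)→(q1,0,-1)
state=q1 head=4 tape=1000[0]0   (q1,0)→(q1,_,-1)
state=q1 head=3 tape=100[0]_0   (q1,0)→(q1,_,-1)
state=q1 head=2 tape=10[0]__0   (q1,0)→(q1,_,-1)
state=q1 head=1 tape=1[0]___0   (q1,0)→(q1,_,-1)
state=q1 head=0 tape=[1]____0   (q1,1)→(q2,1,+1)
state=q2 head=1 tape=1[_]___0   (q2,_)→(qH,_,-1)
state=qH head=0 tape=[1]____0
At halt the head is at cell 0.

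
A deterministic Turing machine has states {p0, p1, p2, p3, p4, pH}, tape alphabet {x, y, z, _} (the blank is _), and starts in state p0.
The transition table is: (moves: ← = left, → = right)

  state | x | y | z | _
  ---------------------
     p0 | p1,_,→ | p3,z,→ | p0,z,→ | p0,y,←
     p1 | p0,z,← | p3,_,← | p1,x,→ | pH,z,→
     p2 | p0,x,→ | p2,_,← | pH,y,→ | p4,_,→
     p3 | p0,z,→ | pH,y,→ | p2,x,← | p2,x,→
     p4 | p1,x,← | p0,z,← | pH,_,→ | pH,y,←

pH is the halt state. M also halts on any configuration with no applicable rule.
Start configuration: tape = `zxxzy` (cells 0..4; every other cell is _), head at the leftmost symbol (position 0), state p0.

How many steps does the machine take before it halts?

8

state=p0 head=0 tape=[z]xxzy   (p0,z)→(p0,z,→)
state=p0 head=1 tape=z[x]xzy   (p0,x)→(p1,_,→)
state=p1 head=2 tape=z_[x]zy   (p1,x)→(p0,z,←)
state=p0 head=1 tape=z[_]zzy   (p0,_)→(p0,y,←)
state=p0 head=0 tape=[z]yzzy   (p0,z)→(p0,z,→)
state=p0 head=1 tape=z[y]zzy   (p0,y)→(p3,z,→)
state=p3 head=2 tape=zz[z]zy   (p3,z)→(p2,x,←)
state=p2 head=1 tape=z[z]xzy   (p2,z)→(pH,y,→)
state=pH head=2 tape=zy[x]zy
M halts after 8 transitions.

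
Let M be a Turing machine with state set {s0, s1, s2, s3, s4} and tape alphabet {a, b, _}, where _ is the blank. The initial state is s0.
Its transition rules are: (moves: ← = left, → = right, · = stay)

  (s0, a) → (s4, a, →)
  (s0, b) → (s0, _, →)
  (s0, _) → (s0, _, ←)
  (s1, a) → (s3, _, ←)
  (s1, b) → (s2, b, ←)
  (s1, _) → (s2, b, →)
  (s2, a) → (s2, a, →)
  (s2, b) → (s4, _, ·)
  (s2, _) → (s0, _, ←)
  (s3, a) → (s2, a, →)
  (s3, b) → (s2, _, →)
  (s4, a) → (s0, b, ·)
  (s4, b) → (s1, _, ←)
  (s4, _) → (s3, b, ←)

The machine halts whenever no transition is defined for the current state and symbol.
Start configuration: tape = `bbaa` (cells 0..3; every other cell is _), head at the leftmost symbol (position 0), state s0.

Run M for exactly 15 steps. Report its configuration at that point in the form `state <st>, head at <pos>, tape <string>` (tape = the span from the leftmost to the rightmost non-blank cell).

state s3, head at 2, tape ab

state=s0 head=0 tape=[b]baa_   (s0,b)→(s0,_,→)
state=s0 head=1 tape=_[b]aa_   (s0,b)→(s0,_,→)
state=s0 head=2 tape=__[a]a_   (s0,a)→(s4,a,→)
state=s4 head=3 tape=__a[a]_   (s4,a)→(s0,b,·)
state=s0 head=3 tape=__a[b]_   (s0,b)→(s0,_,→)
state=s0 head=4 tape=__a_[_]   (s0,_)→(s0,_,←)
state=s0 head=3 tape=__a[_]_   (s0,_)→(s0,_,←)
state=s0 head=2 tape=__[a]__   (s0,a)→(s4,a,→)
state=s4 head=3 tape=__a[_]_   (s4,_)→(s3,b,←)
state=s3 head=2 tape=__[a]b_   (s3,a)→(s2,a,→)
state=s2 head=3 tape=__a[b]_   (s2,b)→(s4,_,·)
state=s4 head=3 tape=__a[_]_   (s4,_)→(s3,b,←)
state=s3 head=2 tape=__[a]b_   (s3,a)→(s2,a,→)
state=s2 head=3 tape=__a[b]_   (s2,b)→(s4,_,·)
state=s4 head=3 tape=__a[_]_   (s4,_)→(s3,b,←)
state=s3 head=2 tape=__[a]b_
After 15 steps: state s3, head at 2, tape ab.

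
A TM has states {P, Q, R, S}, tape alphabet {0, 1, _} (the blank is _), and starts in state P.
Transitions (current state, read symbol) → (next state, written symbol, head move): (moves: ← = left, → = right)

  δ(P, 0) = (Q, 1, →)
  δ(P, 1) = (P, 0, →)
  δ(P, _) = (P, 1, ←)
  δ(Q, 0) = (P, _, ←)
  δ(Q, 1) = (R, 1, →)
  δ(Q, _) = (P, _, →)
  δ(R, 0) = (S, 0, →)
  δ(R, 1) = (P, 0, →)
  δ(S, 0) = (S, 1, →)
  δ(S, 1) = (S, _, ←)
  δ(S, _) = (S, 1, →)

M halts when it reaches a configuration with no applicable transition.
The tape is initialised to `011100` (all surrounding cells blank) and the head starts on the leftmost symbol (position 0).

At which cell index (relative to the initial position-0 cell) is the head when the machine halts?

P | [0]11100_   read 0 → write 1, move →, go to Q
Q | 1[1]1100_   read 1 → write 1, move →, go to R
R | 11[1]100_   read 1 → write 0, move →, go to P
P | 110[1]00_   read 1 → write 0, move →, go to P
P | 1100[0]0_   read 0 → write 1, move →, go to Q
Q | 11001[0]_   read 0 → write _, move ←, go to P
P | 1100[1]__   read 1 → write 0, move →, go to P
P | 11000[_]_   read _ → write 1, move ←, go to P
P | 1100[0]1_   read 0 → write 1, move →, go to Q
Q | 11001[1]_   read 1 → write 1, move →, go to R
R | 110011[_]
At halt the head is at cell 6.

6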